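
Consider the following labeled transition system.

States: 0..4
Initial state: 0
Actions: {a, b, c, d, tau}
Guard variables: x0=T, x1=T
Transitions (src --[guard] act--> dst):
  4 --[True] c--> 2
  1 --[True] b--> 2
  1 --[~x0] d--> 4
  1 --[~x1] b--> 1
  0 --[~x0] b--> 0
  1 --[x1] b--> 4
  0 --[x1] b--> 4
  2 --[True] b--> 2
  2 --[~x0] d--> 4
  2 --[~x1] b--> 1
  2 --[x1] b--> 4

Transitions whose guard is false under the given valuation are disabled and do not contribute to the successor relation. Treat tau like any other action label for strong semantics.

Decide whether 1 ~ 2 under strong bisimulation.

Answer: BISIMILAR

Analysis:
Compute ~ classes (split until stable):
  P[0] = {{0,1,2,3,4}}
  P[1] = {{0,1,2},{3},{4}}
  P[2] = {{0},{1,2},{3},{4}}
Fixed point at round 3; 4 class(es).
1∈{1,2}, 2∈{1,2}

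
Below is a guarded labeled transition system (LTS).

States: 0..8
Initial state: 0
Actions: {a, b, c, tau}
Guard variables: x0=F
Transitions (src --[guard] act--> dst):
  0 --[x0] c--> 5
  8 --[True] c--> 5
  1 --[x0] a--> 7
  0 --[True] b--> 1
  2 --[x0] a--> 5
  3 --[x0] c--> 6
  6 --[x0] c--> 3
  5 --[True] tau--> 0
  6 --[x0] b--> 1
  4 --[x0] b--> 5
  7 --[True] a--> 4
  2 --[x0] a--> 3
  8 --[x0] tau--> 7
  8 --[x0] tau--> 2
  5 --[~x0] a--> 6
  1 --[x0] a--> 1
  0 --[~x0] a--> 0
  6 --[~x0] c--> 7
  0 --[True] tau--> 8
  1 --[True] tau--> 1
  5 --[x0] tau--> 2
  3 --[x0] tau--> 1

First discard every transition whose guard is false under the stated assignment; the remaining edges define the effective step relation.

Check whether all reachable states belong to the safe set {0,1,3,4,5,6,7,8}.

Safe = {0,1,3,4,5,6,7,8}
Reach set: {0,1,4,5,6,7,8}
  0: ok
  1: ok
  4: ok
  5: ok
  6: ok
  7: ok
  8: ok

Answer: INVARIANT HOLDS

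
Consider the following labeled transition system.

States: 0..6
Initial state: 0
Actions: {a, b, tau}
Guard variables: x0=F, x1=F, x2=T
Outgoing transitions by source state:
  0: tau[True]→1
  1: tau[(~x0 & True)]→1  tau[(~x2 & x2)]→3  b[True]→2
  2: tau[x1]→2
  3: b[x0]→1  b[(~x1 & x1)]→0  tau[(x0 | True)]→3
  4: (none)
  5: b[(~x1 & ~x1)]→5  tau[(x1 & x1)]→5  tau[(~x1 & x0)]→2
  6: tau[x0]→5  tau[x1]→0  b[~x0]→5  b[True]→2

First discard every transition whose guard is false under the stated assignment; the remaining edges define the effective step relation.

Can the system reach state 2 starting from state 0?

Answer: REACHABLE

Trace:
Guard filter leaves 7 enabled edge(s).
depth 0: {0}
depth 1: {1}  now seen {0,1}
depth 2: {2}  now seen {0,1,2}
R = {0,1,2}
witness 2: tau·b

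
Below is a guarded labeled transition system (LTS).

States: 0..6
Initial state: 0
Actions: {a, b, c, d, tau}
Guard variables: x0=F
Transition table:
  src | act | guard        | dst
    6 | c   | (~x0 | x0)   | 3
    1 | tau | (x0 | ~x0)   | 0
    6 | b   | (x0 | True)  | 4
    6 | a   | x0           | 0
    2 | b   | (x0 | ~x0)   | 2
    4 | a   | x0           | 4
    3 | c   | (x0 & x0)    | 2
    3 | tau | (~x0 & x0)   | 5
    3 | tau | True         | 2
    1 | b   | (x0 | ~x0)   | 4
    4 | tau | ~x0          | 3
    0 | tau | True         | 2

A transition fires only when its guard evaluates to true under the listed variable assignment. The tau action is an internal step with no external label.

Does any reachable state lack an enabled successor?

Reach set: {0,2}
  0: tau→2  [1 out]
  2: b→2  [1 out]

Answer: DEADLOCK-FREE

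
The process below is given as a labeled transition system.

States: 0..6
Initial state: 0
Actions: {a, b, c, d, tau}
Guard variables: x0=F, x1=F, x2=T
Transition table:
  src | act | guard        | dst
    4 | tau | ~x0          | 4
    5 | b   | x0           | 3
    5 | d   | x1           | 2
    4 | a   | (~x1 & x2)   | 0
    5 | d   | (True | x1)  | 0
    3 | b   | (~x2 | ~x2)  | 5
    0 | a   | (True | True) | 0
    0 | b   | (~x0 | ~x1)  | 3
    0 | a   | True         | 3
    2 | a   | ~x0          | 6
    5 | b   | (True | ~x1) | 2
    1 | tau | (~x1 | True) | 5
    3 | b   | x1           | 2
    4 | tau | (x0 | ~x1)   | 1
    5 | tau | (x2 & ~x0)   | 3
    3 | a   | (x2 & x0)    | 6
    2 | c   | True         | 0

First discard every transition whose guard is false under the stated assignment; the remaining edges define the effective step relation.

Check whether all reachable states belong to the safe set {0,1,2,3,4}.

Safe = {0,1,2,3,4}
Reachable = {0,3}
  0: safe
  3: safe

Answer: INVARIANT HOLDS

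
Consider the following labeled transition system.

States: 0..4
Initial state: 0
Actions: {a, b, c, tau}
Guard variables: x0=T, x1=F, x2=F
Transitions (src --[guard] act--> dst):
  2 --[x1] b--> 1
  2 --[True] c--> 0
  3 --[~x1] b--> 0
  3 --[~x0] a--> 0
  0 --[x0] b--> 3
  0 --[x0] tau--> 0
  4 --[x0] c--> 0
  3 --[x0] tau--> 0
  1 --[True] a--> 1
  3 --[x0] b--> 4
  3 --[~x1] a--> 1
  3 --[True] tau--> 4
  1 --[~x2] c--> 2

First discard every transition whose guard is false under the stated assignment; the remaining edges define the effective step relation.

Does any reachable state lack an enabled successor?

Answer: DEADLOCK-FREE

Analysis:
Reachable = {0,1,2,3,4}
  0: b→3  tau→0  [2 exit(s)]
  1: a→1  c→2  [2 exit(s)]
  2: c→0  [1 exit(s)]
  3: a→1  b→0  b→4  tau→0  tau→4  [5 exit(s)]
  4: c→0  [1 exit(s)]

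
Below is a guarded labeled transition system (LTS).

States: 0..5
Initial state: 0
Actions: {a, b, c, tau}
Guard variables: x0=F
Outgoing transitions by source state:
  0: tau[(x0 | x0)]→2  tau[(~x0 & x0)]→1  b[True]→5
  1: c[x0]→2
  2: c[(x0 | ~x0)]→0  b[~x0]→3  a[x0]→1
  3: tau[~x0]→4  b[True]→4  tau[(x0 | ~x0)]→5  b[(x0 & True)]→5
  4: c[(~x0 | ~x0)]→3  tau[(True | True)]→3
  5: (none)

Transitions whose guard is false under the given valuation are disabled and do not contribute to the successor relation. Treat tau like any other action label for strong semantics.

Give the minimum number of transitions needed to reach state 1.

Answer: UNREACHABLE

Working:
BFS to 1:
  L0 = {0}
  L1 = {5}
1 never appears.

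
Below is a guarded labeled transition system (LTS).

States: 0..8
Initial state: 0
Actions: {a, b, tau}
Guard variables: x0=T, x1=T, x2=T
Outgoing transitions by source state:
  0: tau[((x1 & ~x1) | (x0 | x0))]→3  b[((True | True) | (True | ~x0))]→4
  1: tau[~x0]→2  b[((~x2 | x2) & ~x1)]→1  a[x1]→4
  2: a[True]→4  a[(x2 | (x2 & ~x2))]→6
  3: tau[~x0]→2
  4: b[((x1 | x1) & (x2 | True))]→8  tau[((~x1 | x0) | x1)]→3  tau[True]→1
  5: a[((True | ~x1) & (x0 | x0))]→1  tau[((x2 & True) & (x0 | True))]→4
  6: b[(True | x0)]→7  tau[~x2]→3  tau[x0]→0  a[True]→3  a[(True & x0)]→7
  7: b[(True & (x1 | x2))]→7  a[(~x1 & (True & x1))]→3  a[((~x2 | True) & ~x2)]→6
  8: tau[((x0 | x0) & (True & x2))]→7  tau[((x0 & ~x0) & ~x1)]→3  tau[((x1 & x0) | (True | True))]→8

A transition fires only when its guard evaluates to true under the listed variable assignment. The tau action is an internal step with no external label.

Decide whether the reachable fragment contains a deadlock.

Answer: DEADLOCK at state 3

Working:
Reachable = {0,1,3,4,7,8}
  0: b→4  tau→3  [2 out]
  1: a→4  [1 out]
  3: ∅  [deadlock]
  4: b→8  tau→1  tau→3  [3 out]
  7: b→7  [1 out]
  8: tau→7  tau→8  [2 out]
Path to 3: tau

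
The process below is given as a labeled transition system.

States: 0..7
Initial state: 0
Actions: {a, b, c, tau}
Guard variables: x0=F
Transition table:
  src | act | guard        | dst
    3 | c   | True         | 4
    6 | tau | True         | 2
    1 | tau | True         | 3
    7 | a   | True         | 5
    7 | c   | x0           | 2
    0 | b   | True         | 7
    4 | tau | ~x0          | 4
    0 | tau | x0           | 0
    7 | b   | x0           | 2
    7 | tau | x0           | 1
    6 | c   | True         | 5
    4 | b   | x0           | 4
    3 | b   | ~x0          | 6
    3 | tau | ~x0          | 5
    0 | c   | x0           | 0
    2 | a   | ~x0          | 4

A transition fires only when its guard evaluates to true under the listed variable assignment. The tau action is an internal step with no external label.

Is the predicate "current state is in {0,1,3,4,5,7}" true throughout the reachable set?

Allowed set {0,1,3,4,5,7}
R = {0,5,7}
  0: ok
  5: ok
  7: ok

Answer: INVARIANT HOLDS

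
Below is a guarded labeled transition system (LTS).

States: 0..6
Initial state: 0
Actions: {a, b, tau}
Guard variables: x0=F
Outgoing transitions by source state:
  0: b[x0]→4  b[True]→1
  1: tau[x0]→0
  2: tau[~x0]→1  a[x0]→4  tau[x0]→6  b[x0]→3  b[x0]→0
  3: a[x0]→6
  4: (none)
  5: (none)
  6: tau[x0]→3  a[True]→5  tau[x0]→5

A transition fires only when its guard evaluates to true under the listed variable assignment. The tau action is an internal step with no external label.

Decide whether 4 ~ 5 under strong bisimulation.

Answer: BISIMILAR

Trace:
Bisimulation quotient by refinement:
  π0 = {{0,1,2,3,4,5,6}}
  π1 = {{0},{1,3,4,5},{2},{6}}
4 equivalence class(es) (converged in 2)
4∈{1,3,4,5}, 5∈{1,3,4,5}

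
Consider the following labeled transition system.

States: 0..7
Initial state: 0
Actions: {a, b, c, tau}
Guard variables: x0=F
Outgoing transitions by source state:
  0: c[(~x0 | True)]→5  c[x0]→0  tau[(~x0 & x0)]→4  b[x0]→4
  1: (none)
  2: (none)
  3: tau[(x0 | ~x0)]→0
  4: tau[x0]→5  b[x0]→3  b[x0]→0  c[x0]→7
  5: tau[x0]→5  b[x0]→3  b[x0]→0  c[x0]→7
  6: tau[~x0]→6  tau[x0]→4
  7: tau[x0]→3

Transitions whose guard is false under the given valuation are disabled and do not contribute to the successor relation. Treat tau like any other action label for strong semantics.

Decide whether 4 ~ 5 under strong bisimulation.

Compute ~ classes (split until stable):
  round 0: {{0,1,2,3,4,5,6,7}}
  round 1: {{0},{1,2,4,5,7},{3,6}}
  round 2: {{0},{1,2,4,5,7},{3},{6}}
stable after 3 split(s): 4 block(s)
class of 4: {1,2,4,5,7}; class of 5: {1,2,4,5,7}

Answer: BISIMILAR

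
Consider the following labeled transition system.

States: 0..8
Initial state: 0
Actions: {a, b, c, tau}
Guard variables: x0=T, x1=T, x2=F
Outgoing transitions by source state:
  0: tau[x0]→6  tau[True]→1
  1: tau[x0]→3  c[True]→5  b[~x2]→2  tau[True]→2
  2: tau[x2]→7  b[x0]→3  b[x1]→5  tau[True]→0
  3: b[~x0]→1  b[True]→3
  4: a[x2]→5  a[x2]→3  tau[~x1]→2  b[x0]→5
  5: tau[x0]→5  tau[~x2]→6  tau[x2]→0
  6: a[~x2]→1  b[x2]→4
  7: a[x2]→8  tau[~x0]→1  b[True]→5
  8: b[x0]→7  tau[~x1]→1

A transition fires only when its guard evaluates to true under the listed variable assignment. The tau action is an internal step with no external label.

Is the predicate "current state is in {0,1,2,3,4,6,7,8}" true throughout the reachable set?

Answer: INVARIANT VIOLATED at state 5

Working:
Allowed set {0,1,2,3,4,6,7,8}
Reachable = {0,1,2,3,5,6}
  0: ok
  1: ok
  2: ok
  3: ok
  5: outside
  6: ok
counterexample path to 5: tau·c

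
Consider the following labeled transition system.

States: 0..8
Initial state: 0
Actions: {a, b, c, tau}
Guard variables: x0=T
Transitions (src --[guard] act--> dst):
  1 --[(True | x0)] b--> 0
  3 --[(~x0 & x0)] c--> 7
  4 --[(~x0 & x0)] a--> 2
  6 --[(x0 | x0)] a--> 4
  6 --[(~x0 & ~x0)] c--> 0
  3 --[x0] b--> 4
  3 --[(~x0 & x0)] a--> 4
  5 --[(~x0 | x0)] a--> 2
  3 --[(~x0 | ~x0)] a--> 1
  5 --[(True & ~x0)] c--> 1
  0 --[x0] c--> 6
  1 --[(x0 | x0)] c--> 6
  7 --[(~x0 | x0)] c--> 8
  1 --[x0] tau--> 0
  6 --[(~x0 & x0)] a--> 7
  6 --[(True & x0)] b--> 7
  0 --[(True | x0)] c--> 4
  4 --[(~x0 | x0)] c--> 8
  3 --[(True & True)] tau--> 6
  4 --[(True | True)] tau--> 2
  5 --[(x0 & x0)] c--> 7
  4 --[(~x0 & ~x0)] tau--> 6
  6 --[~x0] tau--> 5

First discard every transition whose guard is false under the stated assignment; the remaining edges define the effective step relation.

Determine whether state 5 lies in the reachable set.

Answer: UNREACHABLE

Working:
14 transition(s) survive guard evaluation.
Layer 0: {0}
Layer 1: {4,6}  total {0,4,6}
Layer 2: {2,7,8}  total {0,2,4,6,7,8}
Reachable = {0,2,4,6,7,8}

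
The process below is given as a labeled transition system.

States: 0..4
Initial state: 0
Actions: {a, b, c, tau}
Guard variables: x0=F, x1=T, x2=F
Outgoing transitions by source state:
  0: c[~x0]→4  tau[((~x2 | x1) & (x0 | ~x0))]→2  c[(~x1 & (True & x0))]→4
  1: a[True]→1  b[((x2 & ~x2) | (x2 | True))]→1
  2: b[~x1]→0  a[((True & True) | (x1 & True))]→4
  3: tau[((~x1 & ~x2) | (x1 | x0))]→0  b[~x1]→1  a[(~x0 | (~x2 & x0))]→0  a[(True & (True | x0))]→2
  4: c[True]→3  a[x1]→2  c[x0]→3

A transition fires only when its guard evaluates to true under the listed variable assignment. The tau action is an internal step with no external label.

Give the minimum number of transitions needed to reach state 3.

Layered search for 3:
  L0 = {0}
  L1 = {2,4}
  L2 = {3}
depth(3)=2, e.g. c·c

Answer: 2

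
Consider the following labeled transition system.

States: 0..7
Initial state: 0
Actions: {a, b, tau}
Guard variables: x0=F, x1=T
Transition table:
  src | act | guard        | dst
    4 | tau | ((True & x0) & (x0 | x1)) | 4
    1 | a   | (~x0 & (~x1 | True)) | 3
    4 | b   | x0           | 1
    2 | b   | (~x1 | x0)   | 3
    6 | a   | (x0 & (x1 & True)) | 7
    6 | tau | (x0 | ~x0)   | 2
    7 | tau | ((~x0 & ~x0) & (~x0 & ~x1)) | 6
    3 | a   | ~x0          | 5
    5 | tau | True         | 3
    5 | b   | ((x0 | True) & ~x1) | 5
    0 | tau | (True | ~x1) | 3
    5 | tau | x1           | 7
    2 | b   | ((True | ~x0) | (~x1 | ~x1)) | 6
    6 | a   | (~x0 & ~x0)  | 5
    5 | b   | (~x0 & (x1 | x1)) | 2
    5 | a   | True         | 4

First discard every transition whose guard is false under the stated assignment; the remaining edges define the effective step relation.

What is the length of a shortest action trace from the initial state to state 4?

Answer: 3

Trace:
Breadth-first toward 4:
  depth 0: {0}
  depth 1: {3}
  depth 2: {5}
  depth 3: {2,4,7}
first hit 4 at d=3 via tau·a·a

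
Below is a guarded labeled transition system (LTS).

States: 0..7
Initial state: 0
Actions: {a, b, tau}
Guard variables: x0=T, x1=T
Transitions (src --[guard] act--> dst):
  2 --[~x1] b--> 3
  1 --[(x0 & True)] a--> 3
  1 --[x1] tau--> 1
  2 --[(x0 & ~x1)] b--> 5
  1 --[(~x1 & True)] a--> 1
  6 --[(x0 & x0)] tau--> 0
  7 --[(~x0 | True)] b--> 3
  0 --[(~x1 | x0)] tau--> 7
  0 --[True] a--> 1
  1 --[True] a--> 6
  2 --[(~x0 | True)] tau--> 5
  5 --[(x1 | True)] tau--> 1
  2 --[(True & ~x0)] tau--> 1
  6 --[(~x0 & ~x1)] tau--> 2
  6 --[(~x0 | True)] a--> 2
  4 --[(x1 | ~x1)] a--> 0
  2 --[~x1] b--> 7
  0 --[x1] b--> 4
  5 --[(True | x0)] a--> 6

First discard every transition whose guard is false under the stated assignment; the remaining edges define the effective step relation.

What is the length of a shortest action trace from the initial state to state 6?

Breadth-first toward 6:
  L0 = {0}
  L1 = {1,4,7}
  L2 = {3,6}
first hit 6 at d=2 via a·a

Answer: 2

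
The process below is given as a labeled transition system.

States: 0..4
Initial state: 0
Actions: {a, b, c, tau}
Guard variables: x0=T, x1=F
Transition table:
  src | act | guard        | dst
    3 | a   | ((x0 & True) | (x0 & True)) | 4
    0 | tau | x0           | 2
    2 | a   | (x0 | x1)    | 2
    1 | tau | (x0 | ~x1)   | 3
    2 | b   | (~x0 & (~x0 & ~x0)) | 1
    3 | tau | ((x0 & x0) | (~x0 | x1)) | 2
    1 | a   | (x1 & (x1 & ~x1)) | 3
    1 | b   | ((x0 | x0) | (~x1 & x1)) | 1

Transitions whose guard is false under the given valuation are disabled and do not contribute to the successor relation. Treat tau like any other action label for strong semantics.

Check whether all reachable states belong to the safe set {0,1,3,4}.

Safe = {0,1,3,4}
Reachable = {0,2}
  0: ok
  2: outside
counterexample path to 2: tau

Answer: INVARIANT VIOLATED at state 2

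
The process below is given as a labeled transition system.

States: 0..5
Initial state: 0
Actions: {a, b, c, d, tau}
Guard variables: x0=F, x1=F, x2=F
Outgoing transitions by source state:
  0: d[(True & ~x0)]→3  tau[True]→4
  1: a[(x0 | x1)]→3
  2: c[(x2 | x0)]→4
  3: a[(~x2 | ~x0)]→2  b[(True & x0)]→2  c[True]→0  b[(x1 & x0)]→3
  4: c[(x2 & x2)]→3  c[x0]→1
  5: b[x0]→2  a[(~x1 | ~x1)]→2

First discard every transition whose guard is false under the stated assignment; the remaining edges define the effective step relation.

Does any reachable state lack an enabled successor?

Reachable = {0,2,3,4}
  0: d→3  tau→4  [2 out]
  2: ∅  [STUCK]
  3: a→2  c→0  [2 out]
  4: ∅  [STUCK]
witness 2: d·a

Answer: DEADLOCK at state 2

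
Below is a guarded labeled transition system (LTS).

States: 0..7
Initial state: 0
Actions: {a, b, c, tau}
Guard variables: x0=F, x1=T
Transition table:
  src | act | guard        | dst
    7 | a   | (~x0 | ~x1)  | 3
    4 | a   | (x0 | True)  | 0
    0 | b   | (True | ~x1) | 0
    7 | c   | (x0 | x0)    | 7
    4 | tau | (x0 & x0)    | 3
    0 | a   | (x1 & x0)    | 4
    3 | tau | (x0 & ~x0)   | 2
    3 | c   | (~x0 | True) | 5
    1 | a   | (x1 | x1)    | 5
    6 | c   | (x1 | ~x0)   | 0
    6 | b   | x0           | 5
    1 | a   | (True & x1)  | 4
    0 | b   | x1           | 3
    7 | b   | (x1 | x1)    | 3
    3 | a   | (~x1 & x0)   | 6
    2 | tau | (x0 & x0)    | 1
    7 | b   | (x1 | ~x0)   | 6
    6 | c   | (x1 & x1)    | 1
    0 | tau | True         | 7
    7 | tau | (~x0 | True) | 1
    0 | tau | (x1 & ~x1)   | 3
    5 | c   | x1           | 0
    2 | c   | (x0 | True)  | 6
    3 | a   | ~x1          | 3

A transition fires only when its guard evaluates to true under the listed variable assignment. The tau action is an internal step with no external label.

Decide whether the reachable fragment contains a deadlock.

Answer: DEADLOCK-FREE

Trace:
Reach set: {0,1,3,4,5,6,7}
  0: b→0  b→3  tau→7  [deg 3]
  1: a→4  a→5  [deg 2]
  3: c→5  [deg 1]
  4: a→0  [deg 1]
  5: c→0  [deg 1]
  6: c→0  c→1  [deg 2]
  7: a→3  b→3  b→6  tau→1  [deg 4]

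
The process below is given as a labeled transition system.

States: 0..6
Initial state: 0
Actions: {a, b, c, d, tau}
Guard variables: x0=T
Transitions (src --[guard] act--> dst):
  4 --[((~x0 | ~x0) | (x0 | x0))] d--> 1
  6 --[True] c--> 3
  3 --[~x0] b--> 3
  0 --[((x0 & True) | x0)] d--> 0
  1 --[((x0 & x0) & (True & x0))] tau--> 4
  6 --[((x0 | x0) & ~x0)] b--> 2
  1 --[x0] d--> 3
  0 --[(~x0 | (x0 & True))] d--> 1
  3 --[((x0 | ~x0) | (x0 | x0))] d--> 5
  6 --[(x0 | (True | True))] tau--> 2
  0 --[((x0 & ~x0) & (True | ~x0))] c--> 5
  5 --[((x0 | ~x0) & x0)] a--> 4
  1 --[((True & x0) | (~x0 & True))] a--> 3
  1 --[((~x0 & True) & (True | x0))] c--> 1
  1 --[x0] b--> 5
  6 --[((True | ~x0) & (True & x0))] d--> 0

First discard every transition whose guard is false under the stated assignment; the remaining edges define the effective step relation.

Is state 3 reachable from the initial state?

Answer: REACHABLE

Analysis:
Guard filter leaves 12 enabled edge(s).
Layer 0: {0}
Layer 1: {1}  now seen {0,1}
Layer 2: {3,4,5}  now seen {0,1,3,4,5}
R = {0,1,3,4,5}
Path to 3: d·d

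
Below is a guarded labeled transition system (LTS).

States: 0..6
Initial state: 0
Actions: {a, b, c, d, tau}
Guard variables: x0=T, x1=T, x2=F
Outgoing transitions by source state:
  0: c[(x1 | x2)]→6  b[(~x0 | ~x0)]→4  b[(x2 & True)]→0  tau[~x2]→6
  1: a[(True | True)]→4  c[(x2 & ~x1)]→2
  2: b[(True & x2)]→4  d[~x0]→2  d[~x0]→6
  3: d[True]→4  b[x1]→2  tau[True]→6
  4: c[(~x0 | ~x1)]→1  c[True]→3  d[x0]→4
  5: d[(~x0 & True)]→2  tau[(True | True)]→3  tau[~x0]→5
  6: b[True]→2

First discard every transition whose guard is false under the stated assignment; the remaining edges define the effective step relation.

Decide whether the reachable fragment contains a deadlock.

Reach set: {0,2,6}
  0: c→6  tau→6  [2 exit(s)]
  2: ∅  [deadlock]
  6: b→2  [1 exit(s)]
trace reaching 2: c·b

Answer: DEADLOCK at state 2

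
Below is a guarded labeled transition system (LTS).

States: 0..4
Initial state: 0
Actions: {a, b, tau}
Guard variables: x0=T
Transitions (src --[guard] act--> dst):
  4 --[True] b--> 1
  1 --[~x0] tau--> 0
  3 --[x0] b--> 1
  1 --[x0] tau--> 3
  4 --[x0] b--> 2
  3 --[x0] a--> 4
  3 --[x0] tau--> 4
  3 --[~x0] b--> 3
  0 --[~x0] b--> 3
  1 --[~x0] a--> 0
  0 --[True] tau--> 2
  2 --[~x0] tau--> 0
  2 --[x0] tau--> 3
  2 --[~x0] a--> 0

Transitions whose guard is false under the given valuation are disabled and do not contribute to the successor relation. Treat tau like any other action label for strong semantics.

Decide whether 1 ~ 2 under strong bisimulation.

Bisimulation quotient by refinement:
  P[0] = {{0,1,2,3,4}}
  P[1] = {{0,1,2},{3},{4}}
  P[2] = {{0},{1,2},{3},{4}}
4 equivalence class(es) (converged in 3)
class of 1: {1,2}; class of 2: {1,2}

Answer: BISIMILAR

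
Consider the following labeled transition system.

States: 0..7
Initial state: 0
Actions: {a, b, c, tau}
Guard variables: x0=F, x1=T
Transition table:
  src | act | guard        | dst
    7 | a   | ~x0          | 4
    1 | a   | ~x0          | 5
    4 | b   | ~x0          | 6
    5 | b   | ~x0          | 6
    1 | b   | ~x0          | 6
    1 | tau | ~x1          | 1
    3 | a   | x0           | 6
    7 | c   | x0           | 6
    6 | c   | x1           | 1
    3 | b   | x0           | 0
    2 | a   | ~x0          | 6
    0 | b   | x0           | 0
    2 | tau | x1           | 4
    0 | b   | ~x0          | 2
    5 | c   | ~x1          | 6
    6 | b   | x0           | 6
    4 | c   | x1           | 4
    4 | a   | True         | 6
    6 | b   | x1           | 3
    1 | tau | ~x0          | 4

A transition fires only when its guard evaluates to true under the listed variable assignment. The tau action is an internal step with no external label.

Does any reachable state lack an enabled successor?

Reachable = {0,1,2,3,4,5,6}
  0: b→2  [1 exit(s)]
  1: a→5  b→6  tau→4  [3 exit(s)]
  2: a→6  tau→4  [2 exit(s)]
  3: ∅  [no exit]
  4: a→6  b→6  c→4  [3 exit(s)]
  5: b→6  [1 exit(s)]
  6: b→3  c→1  [2 exit(s)]
Path to 3: b·a·b

Answer: DEADLOCK at state 3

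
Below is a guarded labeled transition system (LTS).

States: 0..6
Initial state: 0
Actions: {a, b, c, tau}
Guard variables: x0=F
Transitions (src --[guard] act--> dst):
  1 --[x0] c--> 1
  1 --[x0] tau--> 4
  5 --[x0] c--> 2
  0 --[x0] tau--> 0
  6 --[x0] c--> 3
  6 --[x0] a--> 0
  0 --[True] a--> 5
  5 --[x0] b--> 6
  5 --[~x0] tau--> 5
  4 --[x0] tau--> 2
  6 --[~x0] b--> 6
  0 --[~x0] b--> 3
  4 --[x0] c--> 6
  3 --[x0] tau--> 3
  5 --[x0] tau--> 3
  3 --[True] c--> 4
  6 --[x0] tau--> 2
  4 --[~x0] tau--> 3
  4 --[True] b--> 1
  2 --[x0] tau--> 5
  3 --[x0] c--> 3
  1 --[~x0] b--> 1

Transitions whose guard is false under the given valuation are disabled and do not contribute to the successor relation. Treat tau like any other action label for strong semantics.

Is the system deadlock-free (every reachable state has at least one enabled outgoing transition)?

Answer: DEADLOCK-FREE

Trace:
Reachable = {0,1,3,4,5}
  0: a→5  b→3  [2 exit(s)]
  1: b→1  [1 exit(s)]
  3: c→4  [1 exit(s)]
  4: b→1  tau→3  [2 exit(s)]
  5: tau→5  [1 exit(s)]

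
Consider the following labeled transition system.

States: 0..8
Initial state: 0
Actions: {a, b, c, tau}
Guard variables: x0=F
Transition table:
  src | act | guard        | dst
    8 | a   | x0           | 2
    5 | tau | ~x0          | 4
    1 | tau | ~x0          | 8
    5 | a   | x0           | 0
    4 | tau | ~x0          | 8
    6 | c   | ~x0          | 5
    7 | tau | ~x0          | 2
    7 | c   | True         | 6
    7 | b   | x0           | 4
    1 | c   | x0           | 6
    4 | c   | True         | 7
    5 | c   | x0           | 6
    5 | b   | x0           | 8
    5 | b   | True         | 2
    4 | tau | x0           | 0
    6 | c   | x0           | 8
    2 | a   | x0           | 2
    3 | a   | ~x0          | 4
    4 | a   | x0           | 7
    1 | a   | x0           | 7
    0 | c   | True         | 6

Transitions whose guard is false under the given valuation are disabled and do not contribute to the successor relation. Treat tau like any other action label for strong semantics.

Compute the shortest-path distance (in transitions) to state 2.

Answer: 3

Trace:
BFS to 2:
  depth 0: {0}
  depth 1: {6}
  depth 2: {5}
  depth 3: {2,4}
first hit 2 at d=3 via c·c·b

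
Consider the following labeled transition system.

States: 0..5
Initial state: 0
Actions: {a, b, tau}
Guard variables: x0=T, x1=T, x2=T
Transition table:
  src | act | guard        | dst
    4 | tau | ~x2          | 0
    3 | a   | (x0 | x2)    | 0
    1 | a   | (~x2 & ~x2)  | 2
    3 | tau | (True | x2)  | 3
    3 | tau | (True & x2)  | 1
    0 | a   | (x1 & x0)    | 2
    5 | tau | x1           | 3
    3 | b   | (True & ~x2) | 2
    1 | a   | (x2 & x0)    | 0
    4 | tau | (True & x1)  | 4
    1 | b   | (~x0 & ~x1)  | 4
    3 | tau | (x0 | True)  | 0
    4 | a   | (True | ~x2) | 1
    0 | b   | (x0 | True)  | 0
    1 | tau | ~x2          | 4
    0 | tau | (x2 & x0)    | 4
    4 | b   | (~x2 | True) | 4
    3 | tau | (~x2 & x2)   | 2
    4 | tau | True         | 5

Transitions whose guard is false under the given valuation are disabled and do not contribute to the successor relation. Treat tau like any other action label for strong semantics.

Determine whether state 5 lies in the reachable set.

After dropping false guards: 13 live edges.
L0 = {0}
L1 = {2,4}  cumulative {0,2,4}
L2 = {1,5}  cumulative {0,1,2,4,5}
L3 = {3}  cumulative {0,1,2,3,4,5}
R = {0,1,2,3,4,5}
Path to 5: tau·tau

Answer: REACHABLE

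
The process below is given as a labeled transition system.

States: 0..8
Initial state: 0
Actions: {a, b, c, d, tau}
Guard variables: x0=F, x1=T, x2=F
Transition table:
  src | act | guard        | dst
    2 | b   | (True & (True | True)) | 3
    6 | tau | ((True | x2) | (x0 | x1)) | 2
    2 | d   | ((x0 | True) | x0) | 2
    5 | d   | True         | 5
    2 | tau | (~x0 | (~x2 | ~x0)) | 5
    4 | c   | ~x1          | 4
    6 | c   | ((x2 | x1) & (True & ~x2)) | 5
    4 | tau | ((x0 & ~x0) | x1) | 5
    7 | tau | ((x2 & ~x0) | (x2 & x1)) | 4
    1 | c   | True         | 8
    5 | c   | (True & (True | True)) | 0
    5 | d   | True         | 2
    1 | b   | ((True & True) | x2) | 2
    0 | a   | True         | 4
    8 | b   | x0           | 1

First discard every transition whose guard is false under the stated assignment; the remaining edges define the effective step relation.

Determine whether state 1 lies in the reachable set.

Guard filter leaves 12 enabled edge(s).
depth 0: {0}
depth 1: {4}  cumulative {0,4}
depth 2: {5}  cumulative {0,4,5}
depth 3: {2}  cumulative {0,2,4,5}
depth 4: {3}  cumulative {0,2,3,4,5}
R = {0,2,3,4,5}

Answer: UNREACHABLE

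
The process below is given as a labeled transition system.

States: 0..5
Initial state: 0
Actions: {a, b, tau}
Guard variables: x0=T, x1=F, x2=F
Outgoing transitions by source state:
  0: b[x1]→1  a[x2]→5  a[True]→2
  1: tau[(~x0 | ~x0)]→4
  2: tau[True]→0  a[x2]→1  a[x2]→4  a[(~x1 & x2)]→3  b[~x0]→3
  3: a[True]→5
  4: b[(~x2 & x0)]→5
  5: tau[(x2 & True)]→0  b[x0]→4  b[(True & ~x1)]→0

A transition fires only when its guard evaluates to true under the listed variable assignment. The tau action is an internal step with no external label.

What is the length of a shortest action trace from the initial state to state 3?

Answer: UNREACHABLE

Trace:
Layered search for 3:
  depth 0: {0}
  depth 1: {2}
3 never appears.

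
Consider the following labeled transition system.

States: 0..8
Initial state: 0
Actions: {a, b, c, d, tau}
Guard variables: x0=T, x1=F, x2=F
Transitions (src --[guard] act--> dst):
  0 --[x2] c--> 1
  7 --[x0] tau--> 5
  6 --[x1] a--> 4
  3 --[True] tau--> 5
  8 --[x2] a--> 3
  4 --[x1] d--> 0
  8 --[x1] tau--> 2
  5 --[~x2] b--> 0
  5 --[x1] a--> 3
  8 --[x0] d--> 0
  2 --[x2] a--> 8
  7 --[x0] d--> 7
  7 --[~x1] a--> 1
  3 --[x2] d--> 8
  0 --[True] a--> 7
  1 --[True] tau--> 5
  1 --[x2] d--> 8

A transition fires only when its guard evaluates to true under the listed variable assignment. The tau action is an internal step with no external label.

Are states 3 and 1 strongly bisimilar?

Answer: BISIMILAR

Trace:
Compute ~ classes (split until stable):
  round 0: {{0,1,2,3,4,5,6,7,8}}
  round 1: {{0},{1,3},{2,4,6},{5},{7},{8}}
6 equivalence class(es) (converged in 2)
class of 3: {1,3}; class of 1: {1,3}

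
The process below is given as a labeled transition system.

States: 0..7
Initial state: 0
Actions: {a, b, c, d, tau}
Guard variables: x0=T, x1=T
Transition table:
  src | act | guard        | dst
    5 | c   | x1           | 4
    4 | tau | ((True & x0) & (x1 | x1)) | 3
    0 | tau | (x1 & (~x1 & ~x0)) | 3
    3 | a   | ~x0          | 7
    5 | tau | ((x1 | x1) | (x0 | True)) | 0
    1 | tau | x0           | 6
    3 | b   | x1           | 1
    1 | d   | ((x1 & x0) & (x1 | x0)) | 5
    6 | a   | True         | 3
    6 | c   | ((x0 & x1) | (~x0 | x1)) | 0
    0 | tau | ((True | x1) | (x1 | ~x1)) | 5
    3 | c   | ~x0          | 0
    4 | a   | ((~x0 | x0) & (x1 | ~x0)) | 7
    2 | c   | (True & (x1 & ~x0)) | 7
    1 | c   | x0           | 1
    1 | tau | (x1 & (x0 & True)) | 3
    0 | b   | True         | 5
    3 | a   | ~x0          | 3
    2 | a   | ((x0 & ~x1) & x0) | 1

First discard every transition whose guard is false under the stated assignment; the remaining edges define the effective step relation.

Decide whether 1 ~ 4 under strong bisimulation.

Answer: NOT BISIMILAR

Working:
Compute ~ classes (split until stable):
  π0 = {{0,1,2,3,4,5,6,7}}
  π1 = {{0},{1},{2,7},{3},{4},{5},{6}}
Fixed point at round 2; 7 class(es).
class of 1: {1}; class of 4: {4}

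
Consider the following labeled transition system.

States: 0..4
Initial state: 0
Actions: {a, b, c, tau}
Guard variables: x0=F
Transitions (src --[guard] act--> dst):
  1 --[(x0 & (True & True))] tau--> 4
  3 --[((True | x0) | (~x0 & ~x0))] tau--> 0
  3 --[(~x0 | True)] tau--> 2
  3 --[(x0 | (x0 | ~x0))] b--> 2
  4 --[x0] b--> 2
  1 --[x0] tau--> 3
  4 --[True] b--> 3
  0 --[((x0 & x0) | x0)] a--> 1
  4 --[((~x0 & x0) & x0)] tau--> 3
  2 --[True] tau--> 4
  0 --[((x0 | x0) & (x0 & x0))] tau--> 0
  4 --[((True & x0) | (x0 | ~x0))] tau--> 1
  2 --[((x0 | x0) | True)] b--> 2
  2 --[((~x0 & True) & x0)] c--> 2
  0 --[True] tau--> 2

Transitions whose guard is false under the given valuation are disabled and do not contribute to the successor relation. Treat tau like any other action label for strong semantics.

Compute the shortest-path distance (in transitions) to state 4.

Answer: 2

Working:
Breadth-first toward 4:
  depth 0: {0}
  depth 1: {2}
  depth 2: {4}
4 enters at depth 2; path tau·tau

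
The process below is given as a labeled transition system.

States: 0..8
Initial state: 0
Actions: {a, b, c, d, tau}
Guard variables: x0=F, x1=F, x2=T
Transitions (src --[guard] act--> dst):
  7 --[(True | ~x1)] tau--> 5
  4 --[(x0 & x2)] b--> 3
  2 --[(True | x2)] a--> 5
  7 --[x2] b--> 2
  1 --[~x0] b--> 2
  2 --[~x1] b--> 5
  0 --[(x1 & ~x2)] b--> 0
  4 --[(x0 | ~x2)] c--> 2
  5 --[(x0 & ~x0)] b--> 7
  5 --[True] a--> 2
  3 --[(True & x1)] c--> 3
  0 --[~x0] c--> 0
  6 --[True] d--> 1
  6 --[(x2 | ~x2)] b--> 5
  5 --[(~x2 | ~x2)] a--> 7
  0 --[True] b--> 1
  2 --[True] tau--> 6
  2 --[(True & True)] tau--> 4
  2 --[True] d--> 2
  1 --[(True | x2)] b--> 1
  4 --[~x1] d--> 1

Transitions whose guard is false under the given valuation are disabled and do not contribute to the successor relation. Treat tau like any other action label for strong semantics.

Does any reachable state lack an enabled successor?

Answer: DEADLOCK-FREE

Working:
Reach set: {0,1,2,4,5,6}
  0: b→1  c→0  [2 out]
  1: b→1  b→2  [2 out]
  2: a→5  b→5  d→2  tau→4  tau→6  [5 out]
  4: d→1  [1 out]
  5: a→2  [1 out]
  6: b→5  d→1  [2 out]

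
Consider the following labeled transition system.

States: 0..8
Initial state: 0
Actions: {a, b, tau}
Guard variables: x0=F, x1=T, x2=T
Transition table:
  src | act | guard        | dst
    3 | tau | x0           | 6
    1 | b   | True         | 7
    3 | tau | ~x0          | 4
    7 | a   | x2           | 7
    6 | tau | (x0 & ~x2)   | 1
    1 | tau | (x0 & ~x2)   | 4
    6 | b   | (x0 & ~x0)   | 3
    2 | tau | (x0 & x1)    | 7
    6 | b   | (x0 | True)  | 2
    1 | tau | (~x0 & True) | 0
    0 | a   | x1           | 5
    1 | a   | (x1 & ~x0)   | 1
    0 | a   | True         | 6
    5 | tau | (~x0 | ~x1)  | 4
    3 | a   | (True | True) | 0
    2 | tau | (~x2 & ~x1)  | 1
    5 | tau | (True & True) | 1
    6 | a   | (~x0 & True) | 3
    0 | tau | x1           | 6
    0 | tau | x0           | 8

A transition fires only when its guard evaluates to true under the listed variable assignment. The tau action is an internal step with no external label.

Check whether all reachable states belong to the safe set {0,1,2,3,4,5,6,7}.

Inv-set: {0,1,2,3,4,5,6,7}
Reach set: {0,1,2,3,4,5,6,7}
  0: ✓
  1: ✓
  2: ✓
  3: ✓
  4: ✓
  5: ✓
  6: ✓
  7: ✓

Answer: INVARIANT HOLDS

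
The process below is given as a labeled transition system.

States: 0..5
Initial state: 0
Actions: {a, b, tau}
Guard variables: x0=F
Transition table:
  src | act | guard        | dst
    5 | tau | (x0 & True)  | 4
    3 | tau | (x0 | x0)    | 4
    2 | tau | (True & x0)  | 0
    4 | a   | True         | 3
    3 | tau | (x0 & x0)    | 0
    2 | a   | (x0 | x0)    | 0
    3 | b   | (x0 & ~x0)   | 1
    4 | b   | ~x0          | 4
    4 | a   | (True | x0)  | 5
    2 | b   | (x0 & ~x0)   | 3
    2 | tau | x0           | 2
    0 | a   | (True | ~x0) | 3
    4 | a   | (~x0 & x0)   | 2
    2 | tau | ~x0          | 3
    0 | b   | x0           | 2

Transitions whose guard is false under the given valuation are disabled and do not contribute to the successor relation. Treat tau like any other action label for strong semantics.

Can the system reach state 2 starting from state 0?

Answer: UNREACHABLE

Working:
After dropping false guards: 5 live edges.
depth 0: {0}
depth 1: {3}  now seen {0,3}
R = {0,3}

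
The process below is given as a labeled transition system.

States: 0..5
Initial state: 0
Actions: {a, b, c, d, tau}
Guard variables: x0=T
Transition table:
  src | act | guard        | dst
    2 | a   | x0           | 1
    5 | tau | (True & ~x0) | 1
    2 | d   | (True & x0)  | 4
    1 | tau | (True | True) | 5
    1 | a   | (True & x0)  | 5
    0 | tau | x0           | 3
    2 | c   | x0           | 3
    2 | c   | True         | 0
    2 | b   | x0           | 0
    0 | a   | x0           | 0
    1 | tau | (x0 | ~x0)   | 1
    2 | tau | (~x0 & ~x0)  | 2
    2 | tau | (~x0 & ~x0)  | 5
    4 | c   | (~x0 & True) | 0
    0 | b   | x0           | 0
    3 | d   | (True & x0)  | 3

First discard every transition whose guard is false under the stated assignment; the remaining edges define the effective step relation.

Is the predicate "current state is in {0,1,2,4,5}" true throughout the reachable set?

Answer: INVARIANT VIOLATED at state 3

Trace:
Allowed set {0,1,2,4,5}
Reachable = {0,3}
  0: ok
  3: ✗ unsafe
witness against invariant: tau → 3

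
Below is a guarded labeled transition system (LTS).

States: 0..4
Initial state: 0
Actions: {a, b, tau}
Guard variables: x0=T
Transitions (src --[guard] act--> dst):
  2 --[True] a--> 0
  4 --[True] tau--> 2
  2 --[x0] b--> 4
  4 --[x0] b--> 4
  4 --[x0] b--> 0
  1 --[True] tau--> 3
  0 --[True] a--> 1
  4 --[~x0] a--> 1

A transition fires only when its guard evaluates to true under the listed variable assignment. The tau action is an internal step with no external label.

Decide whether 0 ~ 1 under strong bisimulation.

Answer: NOT BISIMILAR

Working:
Compute ~ classes (split until stable):
  P[0] = {{0,1,2,3,4}}
  P[1] = {{0},{1},{2},{3},{4}}
stable after 2 split(s): 5 block(s)
[0]={0}  [1]={1}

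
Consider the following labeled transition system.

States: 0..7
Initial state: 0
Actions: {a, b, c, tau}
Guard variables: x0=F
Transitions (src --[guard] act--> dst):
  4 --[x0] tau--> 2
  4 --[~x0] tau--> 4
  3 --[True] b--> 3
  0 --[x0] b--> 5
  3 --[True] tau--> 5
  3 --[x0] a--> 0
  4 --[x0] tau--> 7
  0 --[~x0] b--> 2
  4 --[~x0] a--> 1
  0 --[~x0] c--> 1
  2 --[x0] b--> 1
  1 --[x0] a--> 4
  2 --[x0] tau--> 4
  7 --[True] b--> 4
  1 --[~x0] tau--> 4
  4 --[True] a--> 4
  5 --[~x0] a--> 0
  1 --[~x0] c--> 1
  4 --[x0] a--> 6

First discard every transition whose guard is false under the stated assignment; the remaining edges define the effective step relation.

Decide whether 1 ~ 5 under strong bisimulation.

Compute ~ classes (split until stable):
  P[0] = {{0,1,2,3,4,5,6,7}}
  P[1] = {{0},{1},{2,6},{3},{4},{5},{7}}
Fixed point at round 2; 7 class(es).
class of 1: {1}; class of 5: {5}

Answer: NOT BISIMILAR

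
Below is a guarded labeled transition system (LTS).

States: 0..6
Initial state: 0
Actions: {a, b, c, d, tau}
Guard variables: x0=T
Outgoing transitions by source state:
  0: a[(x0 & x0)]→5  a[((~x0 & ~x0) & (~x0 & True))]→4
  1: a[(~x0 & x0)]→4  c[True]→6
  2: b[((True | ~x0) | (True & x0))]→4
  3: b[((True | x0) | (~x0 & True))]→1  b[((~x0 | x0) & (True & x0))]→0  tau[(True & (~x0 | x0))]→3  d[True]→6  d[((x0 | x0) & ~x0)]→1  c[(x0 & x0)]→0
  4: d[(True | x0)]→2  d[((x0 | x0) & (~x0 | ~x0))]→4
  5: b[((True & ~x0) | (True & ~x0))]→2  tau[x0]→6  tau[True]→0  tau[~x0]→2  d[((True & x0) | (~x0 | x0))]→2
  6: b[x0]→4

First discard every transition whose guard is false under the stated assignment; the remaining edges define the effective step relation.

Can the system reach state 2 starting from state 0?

13 transition(s) survive guard evaluation.
Layer 0: {0}
Layer 1: {5}  total {0,5}
Layer 2: {2,6}  total {0,2,5,6}
Layer 3: {4}  total {0,2,4,5,6}
Reachable = {0,2,4,5,6}
Path to 2: a·d

Answer: REACHABLE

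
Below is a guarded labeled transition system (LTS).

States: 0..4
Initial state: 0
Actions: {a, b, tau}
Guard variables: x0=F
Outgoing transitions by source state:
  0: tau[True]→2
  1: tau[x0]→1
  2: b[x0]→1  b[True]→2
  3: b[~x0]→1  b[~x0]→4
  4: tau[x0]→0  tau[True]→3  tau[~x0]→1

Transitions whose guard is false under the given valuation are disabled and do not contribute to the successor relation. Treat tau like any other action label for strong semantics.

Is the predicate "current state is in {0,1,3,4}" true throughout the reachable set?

Inv-set: {0,1,3,4}
R = {0,2}
  0: safe
  2: ✗ unsafe
counterexample path to 2: tau

Answer: INVARIANT VIOLATED at state 2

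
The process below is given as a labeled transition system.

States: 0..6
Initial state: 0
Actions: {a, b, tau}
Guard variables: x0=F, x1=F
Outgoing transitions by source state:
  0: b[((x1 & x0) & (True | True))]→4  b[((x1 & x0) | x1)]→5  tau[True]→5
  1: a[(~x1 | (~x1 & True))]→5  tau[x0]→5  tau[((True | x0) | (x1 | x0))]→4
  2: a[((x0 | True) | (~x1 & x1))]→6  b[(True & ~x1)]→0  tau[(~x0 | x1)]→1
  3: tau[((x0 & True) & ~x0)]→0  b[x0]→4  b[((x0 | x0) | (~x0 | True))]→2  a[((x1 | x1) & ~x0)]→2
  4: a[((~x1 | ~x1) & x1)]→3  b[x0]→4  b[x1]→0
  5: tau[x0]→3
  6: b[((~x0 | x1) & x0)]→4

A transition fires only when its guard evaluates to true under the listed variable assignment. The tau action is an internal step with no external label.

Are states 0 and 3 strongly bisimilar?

Answer: NOT BISIMILAR

Trace:
Refine partition for ~:
  π0 = {{0,1,2,3,4,5,6}}
  π1 = {{0},{1},{2},{3},{4,5,6}}
stable after 2 split(s): 5 block(s)
0∈{0}, 3∈{3}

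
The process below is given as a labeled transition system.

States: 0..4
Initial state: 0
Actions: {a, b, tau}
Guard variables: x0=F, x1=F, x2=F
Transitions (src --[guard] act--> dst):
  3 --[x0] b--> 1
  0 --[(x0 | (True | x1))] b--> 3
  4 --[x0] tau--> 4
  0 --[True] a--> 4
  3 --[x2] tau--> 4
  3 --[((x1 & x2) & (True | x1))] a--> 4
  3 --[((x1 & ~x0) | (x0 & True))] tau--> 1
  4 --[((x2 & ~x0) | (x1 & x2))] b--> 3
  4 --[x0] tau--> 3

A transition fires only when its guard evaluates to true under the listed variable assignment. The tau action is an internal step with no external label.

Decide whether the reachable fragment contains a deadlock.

R = {0,3,4}
  0: a→4  b→3  [deg 2]
  3: ∅  [no exit]
  4: ∅  [no exit]
Path to 3: b

Answer: DEADLOCK at state 3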